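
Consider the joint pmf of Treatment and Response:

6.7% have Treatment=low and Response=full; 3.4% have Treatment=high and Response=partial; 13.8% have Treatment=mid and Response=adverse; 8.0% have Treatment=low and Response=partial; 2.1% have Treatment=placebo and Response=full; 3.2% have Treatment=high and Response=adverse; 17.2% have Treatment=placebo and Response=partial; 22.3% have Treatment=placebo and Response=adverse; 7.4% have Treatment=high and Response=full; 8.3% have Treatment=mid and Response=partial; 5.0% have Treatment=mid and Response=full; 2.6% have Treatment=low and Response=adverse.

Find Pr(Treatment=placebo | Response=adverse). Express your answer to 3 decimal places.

0.532

P(Response=adverse) = 0.223 + 0.026 + 0.138 + 0.032 = 0.419.
P(Treatment=placebo | Response=adverse) = 0.223/0.419 = 0.532.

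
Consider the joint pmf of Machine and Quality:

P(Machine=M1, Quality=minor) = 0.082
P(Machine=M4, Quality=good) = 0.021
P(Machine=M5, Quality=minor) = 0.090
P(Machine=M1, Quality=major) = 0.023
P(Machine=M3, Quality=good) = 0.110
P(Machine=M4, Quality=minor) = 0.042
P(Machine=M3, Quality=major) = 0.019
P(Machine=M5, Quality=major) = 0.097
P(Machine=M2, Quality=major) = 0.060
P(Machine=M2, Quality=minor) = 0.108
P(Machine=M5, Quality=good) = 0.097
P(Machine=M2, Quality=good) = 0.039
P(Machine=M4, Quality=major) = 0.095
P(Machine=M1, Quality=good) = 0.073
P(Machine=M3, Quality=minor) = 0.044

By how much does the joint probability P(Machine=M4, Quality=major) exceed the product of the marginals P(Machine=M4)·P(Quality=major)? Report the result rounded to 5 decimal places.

P(Machine=M4) = 0.021 + 0.042 + 0.095 = 0.158.
P(Quality=major) = 0.023 + 0.060 + 0.019 + 0.095 + 0.097 = 0.294.
P(Machine=M4, Quality=major) − P(Machine=M4)P(Quality=major) = 0.095 − 0.158×0.294 = 0.04855.

0.04855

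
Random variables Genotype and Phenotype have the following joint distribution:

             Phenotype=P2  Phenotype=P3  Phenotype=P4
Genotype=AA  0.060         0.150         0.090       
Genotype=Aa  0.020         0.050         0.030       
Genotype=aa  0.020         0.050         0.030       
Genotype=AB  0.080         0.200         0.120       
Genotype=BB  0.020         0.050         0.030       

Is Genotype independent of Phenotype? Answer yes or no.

yes

Every cell satisfies P(Genotype,Phenotype) = P(Genotype)·P(Phenotype). For instance P(Genotype=AB) = 0.400, P(Phenotype=P3) = 0.500, and 0.400×0.500 = 0.200 matches the joint entry. So Genotype and Phenotype are independent.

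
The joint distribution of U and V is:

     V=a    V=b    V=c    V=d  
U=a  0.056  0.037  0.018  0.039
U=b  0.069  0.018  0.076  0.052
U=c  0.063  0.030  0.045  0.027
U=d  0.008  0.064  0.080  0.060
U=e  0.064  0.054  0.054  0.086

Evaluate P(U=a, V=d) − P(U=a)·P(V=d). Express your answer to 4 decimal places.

-0.0006

P(U=a) = 0.056 + 0.037 + 0.018 + 0.039 = 0.150.
P(V=d) = 0.039 + 0.052 + 0.027 + 0.060 + 0.086 = 0.264.
P(U=a, V=d) − P(U=a)P(V=d) = 0.039 − 0.150×0.264 = -0.0006.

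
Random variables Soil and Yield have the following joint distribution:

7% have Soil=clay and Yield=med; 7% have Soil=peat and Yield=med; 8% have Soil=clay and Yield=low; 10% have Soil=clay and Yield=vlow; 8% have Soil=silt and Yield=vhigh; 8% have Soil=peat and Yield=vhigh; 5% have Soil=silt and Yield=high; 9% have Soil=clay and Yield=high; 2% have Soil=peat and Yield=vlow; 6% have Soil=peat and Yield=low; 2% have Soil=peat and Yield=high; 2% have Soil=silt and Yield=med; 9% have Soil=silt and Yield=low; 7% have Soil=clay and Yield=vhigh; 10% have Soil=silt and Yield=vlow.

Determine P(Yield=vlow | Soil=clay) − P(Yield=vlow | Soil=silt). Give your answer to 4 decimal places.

-0.0502

P(Soil=clay) = 0.10 + 0.08 + 0.07 + 0.09 + 0.07 = 0.41; P(Yield=vlow | Soil=clay) = 0.10/0.41 = 0.24390.
P(Soil=silt) = 0.10 + 0.09 + 0.02 + 0.05 + 0.08 = 0.34; P(Yield=vlow | Soil=silt) = 0.10/0.34 = 0.29412.
Difference = -0.0502.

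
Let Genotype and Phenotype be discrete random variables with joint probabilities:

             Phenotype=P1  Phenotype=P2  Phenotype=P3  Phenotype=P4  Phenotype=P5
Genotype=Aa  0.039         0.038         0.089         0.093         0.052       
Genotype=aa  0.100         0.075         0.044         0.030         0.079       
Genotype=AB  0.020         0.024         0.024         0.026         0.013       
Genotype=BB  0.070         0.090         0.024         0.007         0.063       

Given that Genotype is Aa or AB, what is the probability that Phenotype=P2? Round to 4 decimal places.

P(Genotype=Aa) = 0.039 + 0.038 + 0.089 + 0.093 + 0.052 = 0.311.
P(Genotype=AB) = 0.020 + 0.024 + 0.024 + 0.026 + 0.013 = 0.107.
P(Genotype ∈ {Aa, AB}) = 0.311 + 0.107 = 0.418; P(Phenotype=P2, Genotype ∈ {Aa, AB}) = 0.038 + 0.024 = 0.062.
P(Phenotype=P2 | Genotype ∈ {Aa, AB}) = 0.062/0.418 = 0.1483.

0.1483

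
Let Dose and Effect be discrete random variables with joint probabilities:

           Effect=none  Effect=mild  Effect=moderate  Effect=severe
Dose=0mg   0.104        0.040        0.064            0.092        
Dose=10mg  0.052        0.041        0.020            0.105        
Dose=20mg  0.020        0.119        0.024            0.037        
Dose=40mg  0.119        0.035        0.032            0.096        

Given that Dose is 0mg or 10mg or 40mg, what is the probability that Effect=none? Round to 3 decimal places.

P(Dose=0mg) = 0.104 + 0.040 + 0.064 + 0.092 = 0.300.
P(Dose=10mg) = 0.052 + 0.041 + 0.020 + 0.105 = 0.218.
P(Dose=40mg) = 0.119 + 0.035 + 0.032 + 0.096 = 0.282.
P(Dose ∈ {0mg, 10mg, 40mg}) = 0.300 + 0.218 + 0.282 = 0.800; P(Effect=none, Dose ∈ {0mg, 10mg, 40mg}) = 0.104 + 0.052 + 0.119 = 0.275.
P(Effect=none | Dose ∈ {0mg, 10mg, 40mg}) = 0.275/0.800 = 0.344.

0.344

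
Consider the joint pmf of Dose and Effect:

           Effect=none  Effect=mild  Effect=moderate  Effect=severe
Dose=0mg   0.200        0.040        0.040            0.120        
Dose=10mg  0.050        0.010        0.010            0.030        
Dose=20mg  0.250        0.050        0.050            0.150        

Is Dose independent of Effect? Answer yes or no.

Every cell satisfies P(Dose,Effect) = P(Dose)·P(Effect). For instance P(Dose=20mg) = 0.500, P(Effect=none) = 0.500, and 0.500×0.500 = 0.250 matches the joint entry. So Dose and Effect are independent.

yes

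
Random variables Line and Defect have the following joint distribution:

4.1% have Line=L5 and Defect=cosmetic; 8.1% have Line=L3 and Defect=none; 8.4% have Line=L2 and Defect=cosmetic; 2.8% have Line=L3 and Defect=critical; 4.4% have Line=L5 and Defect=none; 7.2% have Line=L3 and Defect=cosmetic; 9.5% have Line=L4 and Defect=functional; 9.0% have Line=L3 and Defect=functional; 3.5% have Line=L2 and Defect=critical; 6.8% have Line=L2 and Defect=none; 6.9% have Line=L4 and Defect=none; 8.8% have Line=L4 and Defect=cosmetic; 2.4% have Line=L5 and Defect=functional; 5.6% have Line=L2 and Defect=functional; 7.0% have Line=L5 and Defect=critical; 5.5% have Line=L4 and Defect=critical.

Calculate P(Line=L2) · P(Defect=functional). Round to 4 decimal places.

P(Line=L2) = 0.068 + 0.084 + 0.056 + 0.035 = 0.243.
P(Defect=functional) = 0.056 + 0.090 + 0.095 + 0.024 = 0.265.
Product: 0.243 × 0.265 = 0.0644.

0.0644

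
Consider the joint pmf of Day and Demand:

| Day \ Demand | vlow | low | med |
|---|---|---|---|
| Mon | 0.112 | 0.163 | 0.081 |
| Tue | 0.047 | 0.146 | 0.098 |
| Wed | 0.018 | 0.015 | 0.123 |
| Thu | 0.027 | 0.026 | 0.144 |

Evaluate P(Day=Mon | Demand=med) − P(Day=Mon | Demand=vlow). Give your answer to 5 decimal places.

-0.36741

P(Demand=med) = 0.081 + 0.098 + 0.123 + 0.144 = 0.446; P(Day=Mon | Demand=med) = 0.081/0.446 = 0.181614.
P(Demand=vlow) = 0.112 + 0.047 + 0.018 + 0.027 = 0.204; P(Day=Mon | Demand=vlow) = 0.112/0.204 = 0.549020.
Difference = -0.36741.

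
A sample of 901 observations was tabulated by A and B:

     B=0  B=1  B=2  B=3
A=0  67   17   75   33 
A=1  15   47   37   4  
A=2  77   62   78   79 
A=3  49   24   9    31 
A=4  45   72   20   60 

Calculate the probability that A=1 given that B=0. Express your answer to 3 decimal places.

Total with B=0: 67 + 15 + 77 + 49 + 45 = 253.
P(A=1 | B=0) = 15/253 = 0.059.

0.059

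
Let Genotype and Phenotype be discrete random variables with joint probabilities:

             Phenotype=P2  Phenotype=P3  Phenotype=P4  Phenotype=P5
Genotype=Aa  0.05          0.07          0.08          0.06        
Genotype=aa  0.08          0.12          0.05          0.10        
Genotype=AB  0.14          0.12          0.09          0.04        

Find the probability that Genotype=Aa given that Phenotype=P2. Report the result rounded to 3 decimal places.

P(Phenotype=P2) = 0.05 + 0.08 + 0.14 = 0.27.
P(Genotype=Aa | Phenotype=P2) = 0.05/0.27 = 0.185.

0.185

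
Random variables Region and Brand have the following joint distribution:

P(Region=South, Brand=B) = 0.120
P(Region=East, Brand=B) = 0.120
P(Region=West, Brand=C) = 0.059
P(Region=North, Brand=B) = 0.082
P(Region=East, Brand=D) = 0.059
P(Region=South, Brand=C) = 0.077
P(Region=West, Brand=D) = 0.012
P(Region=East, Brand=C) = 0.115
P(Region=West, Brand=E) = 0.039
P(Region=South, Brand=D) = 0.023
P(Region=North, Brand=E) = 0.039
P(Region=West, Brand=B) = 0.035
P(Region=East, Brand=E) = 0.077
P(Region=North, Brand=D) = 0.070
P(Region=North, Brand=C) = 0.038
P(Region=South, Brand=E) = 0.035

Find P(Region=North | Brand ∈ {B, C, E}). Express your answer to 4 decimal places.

0.1902

P(Brand=B) = 0.082 + 0.120 + 0.120 + 0.035 = 0.357.
P(Brand=C) = 0.038 + 0.077 + 0.115 + 0.059 = 0.289.
P(Brand=E) = 0.039 + 0.035 + 0.077 + 0.039 = 0.190.
P(Brand ∈ {B, C, E}) = 0.357 + 0.289 + 0.190 = 0.836; P(Region=North, Brand ∈ {B, C, E}) = 0.082 + 0.038 + 0.039 = 0.159.
P(Region=North | Brand ∈ {B, C, E}) = 0.159/0.836 = 0.1902.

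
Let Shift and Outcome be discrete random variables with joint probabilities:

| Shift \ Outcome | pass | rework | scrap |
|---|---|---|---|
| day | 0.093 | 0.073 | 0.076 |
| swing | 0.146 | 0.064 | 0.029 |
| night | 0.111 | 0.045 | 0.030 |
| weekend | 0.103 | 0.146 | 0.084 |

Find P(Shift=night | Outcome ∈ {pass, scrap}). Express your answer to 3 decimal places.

P(Outcome=pass) = 0.093 + 0.146 + 0.111 + 0.103 = 0.453.
P(Outcome=scrap) = 0.076 + 0.029 + 0.030 + 0.084 = 0.219.
P(Outcome ∈ {pass, scrap}) = 0.453 + 0.219 = 0.672; P(Shift=night, Outcome ∈ {pass, scrap}) = 0.111 + 0.030 = 0.141.
P(Shift=night | Outcome ∈ {pass, scrap}) = 0.141/0.672 = 0.210.

0.210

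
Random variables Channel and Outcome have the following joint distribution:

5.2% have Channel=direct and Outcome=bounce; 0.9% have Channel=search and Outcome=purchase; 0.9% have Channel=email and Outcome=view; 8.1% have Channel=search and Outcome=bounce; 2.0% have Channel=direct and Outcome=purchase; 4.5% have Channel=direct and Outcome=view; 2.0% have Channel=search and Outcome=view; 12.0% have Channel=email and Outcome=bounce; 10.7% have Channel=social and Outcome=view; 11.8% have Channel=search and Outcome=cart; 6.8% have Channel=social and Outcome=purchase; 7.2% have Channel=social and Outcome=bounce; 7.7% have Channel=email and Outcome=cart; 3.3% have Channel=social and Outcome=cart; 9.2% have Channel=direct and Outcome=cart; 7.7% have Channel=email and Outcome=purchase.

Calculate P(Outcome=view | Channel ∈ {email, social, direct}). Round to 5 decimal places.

0.20855

P(Channel=email) = 0.120 + 0.009 + 0.077 + 0.077 = 0.283.
P(Channel=social) = 0.072 + 0.107 + 0.033 + 0.068 = 0.280.
P(Channel=direct) = 0.052 + 0.045 + 0.092 + 0.020 = 0.209.
P(Channel ∈ {email, social, direct}) = 0.283 + 0.280 + 0.209 = 0.772; P(Outcome=view, Channel ∈ {email, social, direct}) = 0.009 + 0.107 + 0.045 = 0.161.
P(Outcome=view | Channel ∈ {email, social, direct}) = 0.161/0.772 = 0.20855.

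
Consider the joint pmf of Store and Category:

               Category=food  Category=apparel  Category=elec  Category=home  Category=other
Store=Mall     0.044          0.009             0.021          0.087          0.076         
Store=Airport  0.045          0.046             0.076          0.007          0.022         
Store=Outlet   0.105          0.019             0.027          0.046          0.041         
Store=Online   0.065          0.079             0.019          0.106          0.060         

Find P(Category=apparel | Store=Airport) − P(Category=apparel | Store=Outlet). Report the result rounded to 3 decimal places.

P(Store=Airport) = 0.045 + 0.046 + 0.076 + 0.007 + 0.022 = 0.196; P(Category=apparel | Store=Airport) = 0.046/0.196 = 0.2347.
P(Store=Outlet) = 0.105 + 0.019 + 0.027 + 0.046 + 0.041 = 0.238; P(Category=apparel | Store=Outlet) = 0.019/0.238 = 0.0798.
Difference = 0.155.

0.155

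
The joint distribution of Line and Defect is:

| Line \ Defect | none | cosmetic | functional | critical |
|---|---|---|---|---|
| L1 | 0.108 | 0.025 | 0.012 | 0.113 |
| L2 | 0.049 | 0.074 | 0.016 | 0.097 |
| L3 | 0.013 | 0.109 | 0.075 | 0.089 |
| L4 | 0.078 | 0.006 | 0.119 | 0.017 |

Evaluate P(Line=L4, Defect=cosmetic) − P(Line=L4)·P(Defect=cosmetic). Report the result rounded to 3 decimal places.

-0.041

P(Line=L4) = 0.078 + 0.006 + 0.119 + 0.017 = 0.220.
P(Defect=cosmetic) = 0.025 + 0.074 + 0.109 + 0.006 = 0.214.
P(Line=L4, Defect=cosmetic) − P(Line=L4)P(Defect=cosmetic) = 0.006 − 0.220×0.214 = -0.041.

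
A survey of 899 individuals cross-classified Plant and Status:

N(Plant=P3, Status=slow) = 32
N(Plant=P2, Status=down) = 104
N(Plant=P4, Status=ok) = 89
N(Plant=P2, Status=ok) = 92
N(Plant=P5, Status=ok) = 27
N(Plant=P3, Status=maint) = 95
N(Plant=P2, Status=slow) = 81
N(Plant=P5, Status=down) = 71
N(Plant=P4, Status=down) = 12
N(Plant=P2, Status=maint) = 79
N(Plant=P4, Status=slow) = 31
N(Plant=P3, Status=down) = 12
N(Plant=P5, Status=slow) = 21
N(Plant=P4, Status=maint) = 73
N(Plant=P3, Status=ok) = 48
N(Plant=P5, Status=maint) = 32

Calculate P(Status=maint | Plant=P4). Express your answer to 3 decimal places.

Total with Plant=P4: 89 + 31 + 12 + 73 = 205.
P(Status=maint | Plant=P4) = 73/205 = 0.356.

0.356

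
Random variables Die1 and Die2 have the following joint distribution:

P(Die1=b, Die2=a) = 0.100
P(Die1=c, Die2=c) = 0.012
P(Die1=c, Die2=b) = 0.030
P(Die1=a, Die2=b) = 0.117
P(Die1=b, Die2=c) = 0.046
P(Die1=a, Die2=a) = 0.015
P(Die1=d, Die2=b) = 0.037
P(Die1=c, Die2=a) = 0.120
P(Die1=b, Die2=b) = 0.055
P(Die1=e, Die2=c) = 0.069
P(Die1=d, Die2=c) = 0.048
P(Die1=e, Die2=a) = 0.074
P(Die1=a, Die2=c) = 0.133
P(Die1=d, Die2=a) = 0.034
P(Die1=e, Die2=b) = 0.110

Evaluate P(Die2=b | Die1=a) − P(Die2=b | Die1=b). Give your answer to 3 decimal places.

0.168

P(Die1=a) = 0.015 + 0.117 + 0.133 = 0.265; P(Die2=b | Die1=a) = 0.117/0.265 = 0.4415.
P(Die1=b) = 0.100 + 0.055 + 0.046 = 0.201; P(Die2=b | Die1=b) = 0.055/0.201 = 0.2736.
Difference = 0.168.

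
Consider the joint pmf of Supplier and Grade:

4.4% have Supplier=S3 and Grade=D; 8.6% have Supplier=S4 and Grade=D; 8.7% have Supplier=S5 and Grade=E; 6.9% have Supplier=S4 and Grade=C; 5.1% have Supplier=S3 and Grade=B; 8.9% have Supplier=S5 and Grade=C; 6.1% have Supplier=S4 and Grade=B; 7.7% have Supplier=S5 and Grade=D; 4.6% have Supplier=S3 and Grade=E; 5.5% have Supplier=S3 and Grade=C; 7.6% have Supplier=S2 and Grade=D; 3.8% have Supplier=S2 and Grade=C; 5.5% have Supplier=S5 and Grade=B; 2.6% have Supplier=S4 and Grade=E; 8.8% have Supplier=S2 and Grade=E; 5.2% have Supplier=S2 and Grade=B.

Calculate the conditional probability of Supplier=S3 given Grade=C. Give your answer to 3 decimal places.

0.219

P(Grade=C) = 0.038 + 0.055 + 0.069 + 0.089 = 0.251.
P(Supplier=S3 | Grade=C) = 0.055/0.251 = 0.219.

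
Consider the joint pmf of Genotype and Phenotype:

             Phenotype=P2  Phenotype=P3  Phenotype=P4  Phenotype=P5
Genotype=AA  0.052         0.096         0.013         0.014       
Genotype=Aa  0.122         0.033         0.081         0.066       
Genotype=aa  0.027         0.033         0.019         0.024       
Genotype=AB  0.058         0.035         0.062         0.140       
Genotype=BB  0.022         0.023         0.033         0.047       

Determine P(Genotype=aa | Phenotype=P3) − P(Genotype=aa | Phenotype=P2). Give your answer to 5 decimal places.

P(Phenotype=P3) = 0.096 + 0.033 + 0.033 + 0.035 + 0.023 = 0.220; P(Genotype=aa | Phenotype=P3) = 0.033/0.220 = 0.150000.
P(Phenotype=P2) = 0.052 + 0.122 + 0.027 + 0.058 + 0.022 = 0.281; P(Genotype=aa | Phenotype=P2) = 0.027/0.281 = 0.096085.
Difference = 0.05391.

0.05391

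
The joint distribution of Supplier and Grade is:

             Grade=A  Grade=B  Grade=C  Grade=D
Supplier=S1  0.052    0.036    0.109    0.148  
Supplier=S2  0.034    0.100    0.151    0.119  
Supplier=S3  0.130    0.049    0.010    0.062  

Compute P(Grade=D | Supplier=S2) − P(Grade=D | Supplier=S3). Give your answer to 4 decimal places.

P(Supplier=S2) = 0.034 + 0.100 + 0.151 + 0.119 = 0.404; P(Grade=D | Supplier=S2) = 0.119/0.404 = 0.29455.
P(Supplier=S3) = 0.130 + 0.049 + 0.010 + 0.062 = 0.251; P(Grade=D | Supplier=S3) = 0.062/0.251 = 0.24701.
Difference = 0.0475.

0.0475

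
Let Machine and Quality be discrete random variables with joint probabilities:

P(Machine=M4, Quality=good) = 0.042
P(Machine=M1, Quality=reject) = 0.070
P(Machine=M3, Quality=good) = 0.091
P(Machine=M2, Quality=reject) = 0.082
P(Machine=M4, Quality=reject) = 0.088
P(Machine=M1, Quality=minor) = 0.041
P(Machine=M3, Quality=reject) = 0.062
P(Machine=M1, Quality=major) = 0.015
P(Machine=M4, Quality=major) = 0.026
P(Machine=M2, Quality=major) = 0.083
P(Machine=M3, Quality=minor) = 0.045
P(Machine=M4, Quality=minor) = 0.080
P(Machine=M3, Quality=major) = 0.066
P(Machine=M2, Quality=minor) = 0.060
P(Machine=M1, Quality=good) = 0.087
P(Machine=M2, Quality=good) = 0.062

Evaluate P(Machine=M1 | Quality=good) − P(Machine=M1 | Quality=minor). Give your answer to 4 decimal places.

0.1271

P(Quality=good) = 0.087 + 0.062 + 0.091 + 0.042 = 0.282; P(Machine=M1 | Quality=good) = 0.087/0.282 = 0.30851.
P(Quality=minor) = 0.041 + 0.060 + 0.045 + 0.080 = 0.226; P(Machine=M1 | Quality=minor) = 0.041/0.226 = 0.18142.
Difference = 0.1271.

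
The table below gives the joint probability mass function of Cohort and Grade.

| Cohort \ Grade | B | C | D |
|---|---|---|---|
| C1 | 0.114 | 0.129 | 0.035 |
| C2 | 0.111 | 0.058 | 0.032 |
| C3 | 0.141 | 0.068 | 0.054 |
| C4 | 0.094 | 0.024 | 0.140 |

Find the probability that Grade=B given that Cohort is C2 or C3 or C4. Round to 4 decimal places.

0.4792

P(Cohort=C2) = 0.111 + 0.058 + 0.032 = 0.201.
P(Cohort=C3) = 0.141 + 0.068 + 0.054 = 0.263.
P(Cohort=C4) = 0.094 + 0.024 + 0.140 = 0.258.
P(Cohort ∈ {C2, C3, C4}) = 0.201 + 0.263 + 0.258 = 0.722; P(Grade=B, Cohort ∈ {C2, C3, C4}) = 0.111 + 0.141 + 0.094 = 0.346.
P(Grade=B | Cohort ∈ {C2, C3, C4}) = 0.346/0.722 = 0.4792.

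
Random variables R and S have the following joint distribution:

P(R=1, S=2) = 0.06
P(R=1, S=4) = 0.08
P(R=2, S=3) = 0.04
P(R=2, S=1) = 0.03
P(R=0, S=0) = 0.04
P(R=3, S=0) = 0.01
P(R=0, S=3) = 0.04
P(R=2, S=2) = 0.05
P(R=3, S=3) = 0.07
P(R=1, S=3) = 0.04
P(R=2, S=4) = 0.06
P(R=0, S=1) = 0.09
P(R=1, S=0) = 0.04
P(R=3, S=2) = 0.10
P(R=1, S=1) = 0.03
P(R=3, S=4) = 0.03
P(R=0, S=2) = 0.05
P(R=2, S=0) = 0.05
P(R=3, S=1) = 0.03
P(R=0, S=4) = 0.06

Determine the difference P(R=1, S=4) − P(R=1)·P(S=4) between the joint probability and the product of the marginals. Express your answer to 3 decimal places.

P(R=1) = 0.04 + 0.03 + 0.06 + 0.04 + 0.08 = 0.25.
P(S=4) = 0.06 + 0.08 + 0.06 + 0.03 = 0.23.
P(R=1, S=4) − P(R=1)P(S=4) = 0.08 − 0.25×0.23 = 0.023.

0.023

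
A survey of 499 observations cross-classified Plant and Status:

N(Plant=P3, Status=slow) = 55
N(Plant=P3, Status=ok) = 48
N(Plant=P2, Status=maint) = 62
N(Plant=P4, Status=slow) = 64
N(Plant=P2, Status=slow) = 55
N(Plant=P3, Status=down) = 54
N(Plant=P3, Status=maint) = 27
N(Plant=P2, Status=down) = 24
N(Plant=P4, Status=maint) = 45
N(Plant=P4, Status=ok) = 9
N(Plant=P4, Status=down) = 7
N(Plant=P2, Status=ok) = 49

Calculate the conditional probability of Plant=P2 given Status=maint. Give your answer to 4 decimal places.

0.4627

Total with Status=maint: 62 + 27 + 45 = 134.
P(Plant=P2 | Status=maint) = 62/134 = 0.4627.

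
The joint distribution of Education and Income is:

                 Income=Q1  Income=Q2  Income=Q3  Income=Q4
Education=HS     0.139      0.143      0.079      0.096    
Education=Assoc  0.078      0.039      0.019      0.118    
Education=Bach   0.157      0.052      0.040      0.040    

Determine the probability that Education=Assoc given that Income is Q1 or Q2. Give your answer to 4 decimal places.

0.1924

P(Income=Q1) = 0.139 + 0.078 + 0.157 = 0.374.
P(Income=Q2) = 0.143 + 0.039 + 0.052 = 0.234.
P(Income ∈ {Q1, Q2}) = 0.374 + 0.234 = 0.608; P(Education=Assoc, Income ∈ {Q1, Q2}) = 0.078 + 0.039 = 0.117.
P(Education=Assoc | Income ∈ {Q1, Q2}) = 0.117/0.608 = 0.1924.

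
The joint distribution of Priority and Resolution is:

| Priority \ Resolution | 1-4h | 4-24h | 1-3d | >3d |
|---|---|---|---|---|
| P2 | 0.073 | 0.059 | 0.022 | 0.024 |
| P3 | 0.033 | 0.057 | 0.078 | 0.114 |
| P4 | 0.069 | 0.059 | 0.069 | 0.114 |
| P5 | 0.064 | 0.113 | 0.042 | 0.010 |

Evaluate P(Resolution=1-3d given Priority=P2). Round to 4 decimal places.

0.1236

P(Priority=P2) = 0.073 + 0.059 + 0.022 + 0.024 = 0.178.
P(Resolution=1-3d | Priority=P2) = 0.022/0.178 = 0.1236.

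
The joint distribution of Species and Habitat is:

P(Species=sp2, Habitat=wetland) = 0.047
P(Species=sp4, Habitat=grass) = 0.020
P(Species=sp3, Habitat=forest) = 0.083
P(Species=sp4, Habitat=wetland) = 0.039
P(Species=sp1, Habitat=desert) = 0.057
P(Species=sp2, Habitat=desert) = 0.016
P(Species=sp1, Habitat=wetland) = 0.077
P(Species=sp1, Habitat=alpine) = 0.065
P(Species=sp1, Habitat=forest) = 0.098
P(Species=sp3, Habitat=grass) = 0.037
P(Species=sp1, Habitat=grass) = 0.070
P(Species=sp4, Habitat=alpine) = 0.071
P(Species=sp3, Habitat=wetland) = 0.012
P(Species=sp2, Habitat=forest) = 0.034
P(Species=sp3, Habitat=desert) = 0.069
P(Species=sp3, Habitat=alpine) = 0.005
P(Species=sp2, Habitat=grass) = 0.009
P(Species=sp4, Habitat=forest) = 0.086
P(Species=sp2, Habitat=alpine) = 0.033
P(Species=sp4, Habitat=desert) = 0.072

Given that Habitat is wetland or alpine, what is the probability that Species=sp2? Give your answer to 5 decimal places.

0.22923

P(Habitat=wetland) = 0.077 + 0.047 + 0.012 + 0.039 = 0.175.
P(Habitat=alpine) = 0.065 + 0.033 + 0.005 + 0.071 = 0.174.
P(Habitat ∈ {wetland, alpine}) = 0.175 + 0.174 = 0.349; P(Species=sp2, Habitat ∈ {wetland, alpine}) = 0.047 + 0.033 = 0.080.
P(Species=sp2 | Habitat ∈ {wetland, alpine}) = 0.080/0.349 = 0.22923.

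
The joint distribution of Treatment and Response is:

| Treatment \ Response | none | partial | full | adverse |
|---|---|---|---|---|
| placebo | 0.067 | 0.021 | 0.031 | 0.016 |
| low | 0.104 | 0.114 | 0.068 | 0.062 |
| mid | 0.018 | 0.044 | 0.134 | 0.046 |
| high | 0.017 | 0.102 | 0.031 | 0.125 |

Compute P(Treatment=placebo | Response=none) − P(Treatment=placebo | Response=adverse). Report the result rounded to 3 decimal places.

P(Response=none) = 0.067 + 0.104 + 0.018 + 0.017 = 0.206; P(Treatment=placebo | Response=none) = 0.067/0.206 = 0.3252.
P(Response=adverse) = 0.016 + 0.062 + 0.046 + 0.125 = 0.249; P(Treatment=placebo | Response=adverse) = 0.016/0.249 = 0.0643.
Difference = 0.261.

0.261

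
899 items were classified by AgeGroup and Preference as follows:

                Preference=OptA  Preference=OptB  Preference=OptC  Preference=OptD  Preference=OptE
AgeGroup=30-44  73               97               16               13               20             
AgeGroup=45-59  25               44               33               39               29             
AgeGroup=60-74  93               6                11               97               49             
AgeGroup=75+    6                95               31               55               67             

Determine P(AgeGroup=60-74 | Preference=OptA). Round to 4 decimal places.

0.4721

Total with Preference=OptA: 73 + 25 + 93 + 6 = 197.
P(AgeGroup=60-74 | Preference=OptA) = 93/197 = 0.4721.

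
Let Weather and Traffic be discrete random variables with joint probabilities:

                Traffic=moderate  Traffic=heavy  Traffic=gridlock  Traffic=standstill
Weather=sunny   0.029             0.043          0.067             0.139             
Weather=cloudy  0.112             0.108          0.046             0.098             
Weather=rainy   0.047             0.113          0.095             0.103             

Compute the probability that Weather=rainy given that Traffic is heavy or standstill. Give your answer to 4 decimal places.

0.3576

P(Traffic=heavy) = 0.043 + 0.108 + 0.113 = 0.264.
P(Traffic=standstill) = 0.139 + 0.098 + 0.103 = 0.340.
P(Traffic ∈ {heavy, standstill}) = 0.264 + 0.340 = 0.604; P(Weather=rainy, Traffic ∈ {heavy, standstill}) = 0.113 + 0.103 = 0.216.
P(Weather=rainy | Traffic ∈ {heavy, standstill}) = 0.216/0.604 = 0.3576.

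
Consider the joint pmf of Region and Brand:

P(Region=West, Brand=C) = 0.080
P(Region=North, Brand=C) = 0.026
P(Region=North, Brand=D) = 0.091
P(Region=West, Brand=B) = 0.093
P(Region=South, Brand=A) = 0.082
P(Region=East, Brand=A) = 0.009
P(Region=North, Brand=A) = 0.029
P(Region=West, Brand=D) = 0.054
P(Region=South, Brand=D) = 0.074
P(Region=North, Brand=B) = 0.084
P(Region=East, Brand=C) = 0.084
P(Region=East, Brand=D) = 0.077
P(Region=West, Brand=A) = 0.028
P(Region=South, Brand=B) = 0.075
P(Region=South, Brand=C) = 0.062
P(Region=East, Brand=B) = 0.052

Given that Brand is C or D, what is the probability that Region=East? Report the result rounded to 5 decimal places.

0.29380

P(Brand=C) = 0.026 + 0.062 + 0.084 + 0.080 = 0.252.
P(Brand=D) = 0.091 + 0.074 + 0.077 + 0.054 = 0.296.
P(Brand ∈ {C, D}) = 0.252 + 0.296 = 0.548; P(Region=East, Brand ∈ {C, D}) = 0.084 + 0.077 = 0.161.
P(Region=East | Brand ∈ {C, D}) = 0.161/0.548 = 0.29380.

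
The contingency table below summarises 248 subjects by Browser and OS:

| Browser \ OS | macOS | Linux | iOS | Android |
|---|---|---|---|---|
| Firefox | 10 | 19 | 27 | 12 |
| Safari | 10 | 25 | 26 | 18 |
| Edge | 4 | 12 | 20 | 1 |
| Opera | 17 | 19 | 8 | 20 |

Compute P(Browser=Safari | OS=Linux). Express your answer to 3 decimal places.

0.333

Total with OS=Linux: 19 + 25 + 12 + 19 = 75.
P(Browser=Safari | OS=Linux) = 25/75 = 0.333.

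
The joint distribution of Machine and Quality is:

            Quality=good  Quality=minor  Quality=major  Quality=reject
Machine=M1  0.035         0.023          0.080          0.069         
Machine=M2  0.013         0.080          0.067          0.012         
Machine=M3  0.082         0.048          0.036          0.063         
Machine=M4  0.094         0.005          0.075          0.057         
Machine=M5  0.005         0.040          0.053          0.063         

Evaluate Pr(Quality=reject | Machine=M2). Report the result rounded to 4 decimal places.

0.0698

P(Machine=M2) = 0.013 + 0.080 + 0.067 + 0.012 = 0.172.
P(Quality=reject | Machine=M2) = 0.012/0.172 = 0.0698.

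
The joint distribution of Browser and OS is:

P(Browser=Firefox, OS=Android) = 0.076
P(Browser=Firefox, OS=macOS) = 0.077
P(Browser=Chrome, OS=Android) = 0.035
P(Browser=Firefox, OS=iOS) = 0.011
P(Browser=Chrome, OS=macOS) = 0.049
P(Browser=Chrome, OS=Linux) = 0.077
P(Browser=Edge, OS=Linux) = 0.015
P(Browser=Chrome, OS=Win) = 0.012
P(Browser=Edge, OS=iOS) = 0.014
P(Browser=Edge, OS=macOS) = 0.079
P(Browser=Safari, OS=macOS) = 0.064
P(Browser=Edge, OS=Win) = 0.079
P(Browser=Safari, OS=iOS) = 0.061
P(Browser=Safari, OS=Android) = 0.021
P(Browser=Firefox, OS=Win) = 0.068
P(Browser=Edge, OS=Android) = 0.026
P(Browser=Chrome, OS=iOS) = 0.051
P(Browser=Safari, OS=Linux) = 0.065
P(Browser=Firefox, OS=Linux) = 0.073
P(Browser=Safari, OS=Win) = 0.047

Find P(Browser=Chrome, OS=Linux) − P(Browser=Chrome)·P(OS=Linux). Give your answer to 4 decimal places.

P(Browser=Chrome) = 0.012 + 0.049 + 0.077 + 0.051 + 0.035 = 0.224.
P(OS=Linux) = 0.077 + 0.073 + 0.065 + 0.015 = 0.230.
P(Browser=Chrome, OS=Linux) − P(Browser=Chrome)P(OS=Linux) = 0.077 − 0.224×0.230 = 0.0255.

0.0255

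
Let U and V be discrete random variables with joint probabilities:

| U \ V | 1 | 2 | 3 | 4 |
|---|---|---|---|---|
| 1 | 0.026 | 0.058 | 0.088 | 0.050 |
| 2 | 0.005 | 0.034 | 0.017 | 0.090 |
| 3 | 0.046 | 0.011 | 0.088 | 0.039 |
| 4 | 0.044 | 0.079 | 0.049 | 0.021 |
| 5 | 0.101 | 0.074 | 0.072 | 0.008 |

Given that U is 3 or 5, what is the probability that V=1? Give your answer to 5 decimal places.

P(U=3) = 0.046 + 0.011 + 0.088 + 0.039 = 0.184.
P(U=5) = 0.101 + 0.074 + 0.072 + 0.008 = 0.255.
P(U ∈ {3, 5}) = 0.184 + 0.255 = 0.439; P(V=1, U ∈ {3, 5}) = 0.046 + 0.101 = 0.147.
P(V=1 | U ∈ {3, 5}) = 0.147/0.439 = 0.33485.

0.33485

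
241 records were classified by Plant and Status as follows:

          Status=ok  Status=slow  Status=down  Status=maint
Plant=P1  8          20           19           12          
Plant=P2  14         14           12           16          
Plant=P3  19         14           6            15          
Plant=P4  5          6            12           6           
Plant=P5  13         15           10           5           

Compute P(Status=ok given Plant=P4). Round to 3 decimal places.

0.172

Total with Plant=P4: 5 + 6 + 12 + 6 = 29.
P(Status=ok | Plant=P4) = 5/29 = 0.172.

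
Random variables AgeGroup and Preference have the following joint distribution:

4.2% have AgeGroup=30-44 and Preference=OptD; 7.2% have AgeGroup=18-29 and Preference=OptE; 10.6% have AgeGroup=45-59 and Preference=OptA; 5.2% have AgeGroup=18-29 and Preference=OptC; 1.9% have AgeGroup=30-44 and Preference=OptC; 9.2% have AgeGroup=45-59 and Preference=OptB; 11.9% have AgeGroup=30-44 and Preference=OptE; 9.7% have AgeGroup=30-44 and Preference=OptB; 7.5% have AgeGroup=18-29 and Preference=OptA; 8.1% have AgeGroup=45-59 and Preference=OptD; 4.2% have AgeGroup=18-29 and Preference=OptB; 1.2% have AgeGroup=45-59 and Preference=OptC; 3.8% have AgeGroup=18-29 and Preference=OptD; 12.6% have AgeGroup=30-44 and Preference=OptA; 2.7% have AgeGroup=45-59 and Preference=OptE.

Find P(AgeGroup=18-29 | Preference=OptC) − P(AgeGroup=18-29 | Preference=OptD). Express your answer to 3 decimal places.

P(Preference=OptC) = 0.052 + 0.019 + 0.012 = 0.083; P(AgeGroup=18-29 | Preference=OptC) = 0.052/0.083 = 0.6265.
P(Preference=OptD) = 0.038 + 0.042 + 0.081 = 0.161; P(AgeGroup=18-29 | Preference=OptD) = 0.038/0.161 = 0.2360.
Difference = 0.390.

0.390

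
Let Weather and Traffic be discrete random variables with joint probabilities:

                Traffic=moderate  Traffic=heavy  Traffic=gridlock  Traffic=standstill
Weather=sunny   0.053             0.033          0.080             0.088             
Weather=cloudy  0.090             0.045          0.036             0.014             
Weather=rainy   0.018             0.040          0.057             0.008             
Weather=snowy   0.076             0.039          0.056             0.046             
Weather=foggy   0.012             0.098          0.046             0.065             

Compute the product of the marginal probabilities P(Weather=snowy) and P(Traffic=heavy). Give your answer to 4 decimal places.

0.0553

P(Weather=snowy) = 0.076 + 0.039 + 0.056 + 0.046 = 0.217.
P(Traffic=heavy) = 0.033 + 0.045 + 0.040 + 0.039 + 0.098 = 0.255.
Product: 0.217 × 0.255 = 0.0553.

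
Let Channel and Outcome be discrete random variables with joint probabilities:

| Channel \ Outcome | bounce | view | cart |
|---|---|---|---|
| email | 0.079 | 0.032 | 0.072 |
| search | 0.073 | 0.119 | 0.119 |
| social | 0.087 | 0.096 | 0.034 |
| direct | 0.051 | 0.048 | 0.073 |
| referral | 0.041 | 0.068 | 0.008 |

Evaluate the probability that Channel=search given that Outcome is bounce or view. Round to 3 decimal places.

0.277

P(Outcome=bounce) = 0.079 + 0.073 + 0.087 + 0.051 + 0.041 = 0.331.
P(Outcome=view) = 0.032 + 0.119 + 0.096 + 0.048 + 0.068 = 0.363.
P(Outcome ∈ {bounce, view}) = 0.331 + 0.363 = 0.694; P(Channel=search, Outcome ∈ {bounce, view}) = 0.073 + 0.119 = 0.192.
P(Channel=search | Outcome ∈ {bounce, view}) = 0.192/0.694 = 0.277.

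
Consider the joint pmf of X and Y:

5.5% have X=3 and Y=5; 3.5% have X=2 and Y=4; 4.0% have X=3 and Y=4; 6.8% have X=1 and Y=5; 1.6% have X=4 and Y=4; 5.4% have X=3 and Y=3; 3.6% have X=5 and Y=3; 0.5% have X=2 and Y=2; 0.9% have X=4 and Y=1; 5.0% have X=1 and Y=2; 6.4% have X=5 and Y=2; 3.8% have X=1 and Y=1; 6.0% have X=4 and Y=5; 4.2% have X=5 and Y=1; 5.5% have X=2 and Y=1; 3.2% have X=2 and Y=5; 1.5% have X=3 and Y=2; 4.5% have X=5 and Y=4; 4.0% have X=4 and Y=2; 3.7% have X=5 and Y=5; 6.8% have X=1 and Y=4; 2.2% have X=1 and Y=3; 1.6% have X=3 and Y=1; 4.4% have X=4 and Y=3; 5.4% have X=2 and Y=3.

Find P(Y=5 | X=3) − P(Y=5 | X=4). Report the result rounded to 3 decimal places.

P(X=3) = 0.016 + 0.015 + 0.054 + 0.040 + 0.055 = 0.180; P(Y=5 | X=3) = 0.055/0.180 = 0.3056.
P(X=4) = 0.009 + 0.040 + 0.044 + 0.016 + 0.060 = 0.169; P(Y=5 | X=4) = 0.060/0.169 = 0.3550.
Difference = -0.049.

-0.049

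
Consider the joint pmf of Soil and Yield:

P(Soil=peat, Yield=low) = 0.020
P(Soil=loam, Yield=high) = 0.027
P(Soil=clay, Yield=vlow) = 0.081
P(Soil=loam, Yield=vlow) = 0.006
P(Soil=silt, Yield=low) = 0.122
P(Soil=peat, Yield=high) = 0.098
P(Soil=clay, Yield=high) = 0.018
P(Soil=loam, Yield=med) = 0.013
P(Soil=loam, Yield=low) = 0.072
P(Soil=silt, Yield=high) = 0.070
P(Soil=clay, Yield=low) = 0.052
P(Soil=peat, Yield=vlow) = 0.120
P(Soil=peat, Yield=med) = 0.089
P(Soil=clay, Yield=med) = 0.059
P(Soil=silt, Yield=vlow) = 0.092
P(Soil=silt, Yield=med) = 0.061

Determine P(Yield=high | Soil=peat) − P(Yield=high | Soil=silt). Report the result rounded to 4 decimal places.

P(Soil=peat) = 0.120 + 0.020 + 0.089 + 0.098 = 0.327; P(Yield=high | Soil=peat) = 0.098/0.327 = 0.29969.
P(Soil=silt) = 0.092 + 0.122 + 0.061 + 0.070 = 0.345; P(Yield=high | Soil=silt) = 0.070/0.345 = 0.20290.
Difference = 0.0968.

0.0968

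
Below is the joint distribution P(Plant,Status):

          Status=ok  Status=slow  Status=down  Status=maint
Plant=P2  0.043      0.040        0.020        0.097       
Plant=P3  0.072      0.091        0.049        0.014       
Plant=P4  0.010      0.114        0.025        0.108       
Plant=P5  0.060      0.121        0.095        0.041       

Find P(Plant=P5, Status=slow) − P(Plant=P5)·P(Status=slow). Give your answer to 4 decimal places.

P(Plant=P5) = 0.060 + 0.121 + 0.095 + 0.041 = 0.317.
P(Status=slow) = 0.040 + 0.091 + 0.114 + 0.121 = 0.366.
P(Plant=P5, Status=slow) − P(Plant=P5)P(Status=slow) = 0.121 − 0.317×0.366 = 0.0050.

0.0050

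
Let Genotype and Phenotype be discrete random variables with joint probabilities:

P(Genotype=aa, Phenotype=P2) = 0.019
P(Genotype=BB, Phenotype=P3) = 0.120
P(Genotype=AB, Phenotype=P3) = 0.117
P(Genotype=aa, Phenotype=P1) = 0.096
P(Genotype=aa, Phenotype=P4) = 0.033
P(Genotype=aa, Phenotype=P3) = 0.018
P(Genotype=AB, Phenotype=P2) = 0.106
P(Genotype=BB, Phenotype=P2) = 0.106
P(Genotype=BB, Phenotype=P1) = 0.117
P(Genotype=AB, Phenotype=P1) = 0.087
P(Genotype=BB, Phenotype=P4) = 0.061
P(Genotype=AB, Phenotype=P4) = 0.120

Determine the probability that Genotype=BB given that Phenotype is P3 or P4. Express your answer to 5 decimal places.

0.38593

P(Phenotype=P3) = 0.018 + 0.117 + 0.120 = 0.255.
P(Phenotype=P4) = 0.033 + 0.120 + 0.061 = 0.214.
P(Phenotype ∈ {P3, P4}) = 0.255 + 0.214 = 0.469; P(Genotype=BB, Phenotype ∈ {P3, P4}) = 0.120 + 0.061 = 0.181.
P(Genotype=BB | Phenotype ∈ {P3, P4}) = 0.181/0.469 = 0.38593.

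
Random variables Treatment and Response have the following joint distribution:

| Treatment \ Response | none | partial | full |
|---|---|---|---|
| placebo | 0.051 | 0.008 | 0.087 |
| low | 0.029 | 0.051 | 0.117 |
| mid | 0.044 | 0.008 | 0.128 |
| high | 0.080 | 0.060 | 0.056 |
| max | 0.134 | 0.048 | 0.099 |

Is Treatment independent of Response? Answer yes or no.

no

P(Treatment=mid) = 0.180 and P(Response=full) = 0.487, so their product is 0.08766, but P(Treatment=mid, Response=full) = 0.128. Since these differ, Treatment and Response are not independent.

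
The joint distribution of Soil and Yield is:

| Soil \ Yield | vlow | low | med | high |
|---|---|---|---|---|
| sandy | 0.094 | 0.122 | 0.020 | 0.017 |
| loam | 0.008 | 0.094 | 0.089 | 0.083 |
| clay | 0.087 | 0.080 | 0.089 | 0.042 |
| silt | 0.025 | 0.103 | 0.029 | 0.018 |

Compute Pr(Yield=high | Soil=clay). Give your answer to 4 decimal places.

0.1409

P(Soil=clay) = 0.087 + 0.080 + 0.089 + 0.042 = 0.298.
P(Yield=high | Soil=clay) = 0.042/0.298 = 0.1409.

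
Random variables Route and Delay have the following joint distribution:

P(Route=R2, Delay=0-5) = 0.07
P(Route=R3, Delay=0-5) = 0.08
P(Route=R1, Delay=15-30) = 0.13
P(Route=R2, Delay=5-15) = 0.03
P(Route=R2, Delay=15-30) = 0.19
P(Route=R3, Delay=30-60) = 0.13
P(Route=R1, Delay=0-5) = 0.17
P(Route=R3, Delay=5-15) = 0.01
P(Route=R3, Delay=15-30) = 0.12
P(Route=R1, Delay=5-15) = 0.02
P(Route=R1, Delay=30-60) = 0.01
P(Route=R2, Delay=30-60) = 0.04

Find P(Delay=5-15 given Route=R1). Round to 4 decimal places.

P(Route=R1) = 0.17 + 0.02 + 0.13 + 0.01 = 0.33.
P(Delay=5-15 | Route=R1) = 0.02/0.33 = 0.0606.

0.0606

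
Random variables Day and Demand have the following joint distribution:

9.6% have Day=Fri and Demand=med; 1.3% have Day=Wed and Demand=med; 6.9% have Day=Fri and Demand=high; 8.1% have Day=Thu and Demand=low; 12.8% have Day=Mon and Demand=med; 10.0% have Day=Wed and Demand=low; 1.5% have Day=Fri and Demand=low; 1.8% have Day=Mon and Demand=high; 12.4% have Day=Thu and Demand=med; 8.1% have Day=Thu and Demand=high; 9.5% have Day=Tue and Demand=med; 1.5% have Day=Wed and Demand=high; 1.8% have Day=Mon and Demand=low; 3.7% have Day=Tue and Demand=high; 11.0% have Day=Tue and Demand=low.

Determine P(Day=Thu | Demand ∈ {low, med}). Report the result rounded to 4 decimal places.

P(Demand=low) = 0.018 + 0.110 + 0.100 + 0.081 + 0.015 = 0.324.
P(Demand=med) = 0.128 + 0.095 + 0.013 + 0.124 + 0.096 = 0.456.
P(Demand ∈ {low, med}) = 0.324 + 0.456 = 0.780; P(Day=Thu, Demand ∈ {low, med}) = 0.081 + 0.124 = 0.205.
P(Day=Thu | Demand ∈ {low, med}) = 0.205/0.780 = 0.2628.

0.2628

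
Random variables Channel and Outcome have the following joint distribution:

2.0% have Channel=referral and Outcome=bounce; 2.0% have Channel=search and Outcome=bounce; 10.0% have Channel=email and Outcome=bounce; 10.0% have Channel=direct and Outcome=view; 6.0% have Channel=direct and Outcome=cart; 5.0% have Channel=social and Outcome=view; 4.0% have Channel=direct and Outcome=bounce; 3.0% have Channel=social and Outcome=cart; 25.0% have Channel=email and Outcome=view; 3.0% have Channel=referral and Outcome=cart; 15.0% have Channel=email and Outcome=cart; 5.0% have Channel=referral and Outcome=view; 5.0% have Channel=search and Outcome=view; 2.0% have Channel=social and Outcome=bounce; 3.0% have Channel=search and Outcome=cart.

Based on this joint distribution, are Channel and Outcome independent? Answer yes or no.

yes

Every cell satisfies P(Channel,Outcome) = P(Channel)·P(Outcome). For instance P(Channel=search) = 0.100, P(Outcome=cart) = 0.300, and 0.100×0.300 = 0.030 matches the joint entry. So Channel and Outcome are independent.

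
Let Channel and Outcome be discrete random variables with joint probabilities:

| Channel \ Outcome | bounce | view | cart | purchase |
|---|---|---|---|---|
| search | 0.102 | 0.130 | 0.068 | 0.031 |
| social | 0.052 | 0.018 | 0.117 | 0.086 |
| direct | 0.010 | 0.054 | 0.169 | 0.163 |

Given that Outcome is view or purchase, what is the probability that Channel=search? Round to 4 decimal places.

0.3340

P(Outcome=view) = 0.130 + 0.018 + 0.054 = 0.202.
P(Outcome=purchase) = 0.031 + 0.086 + 0.163 = 0.280.
P(Outcome ∈ {view, purchase}) = 0.202 + 0.280 = 0.482; P(Channel=search, Outcome ∈ {view, purchase}) = 0.130 + 0.031 = 0.161.
P(Channel=search | Outcome ∈ {view, purchase}) = 0.161/0.482 = 0.3340.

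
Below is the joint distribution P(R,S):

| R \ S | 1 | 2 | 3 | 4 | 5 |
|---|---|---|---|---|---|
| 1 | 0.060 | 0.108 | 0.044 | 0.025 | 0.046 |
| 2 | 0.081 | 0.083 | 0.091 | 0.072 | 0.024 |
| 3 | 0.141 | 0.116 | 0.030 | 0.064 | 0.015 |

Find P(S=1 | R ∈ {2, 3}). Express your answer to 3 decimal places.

P(R=2) = 0.081 + 0.083 + 0.091 + 0.072 + 0.024 = 0.351.
P(R=3) = 0.141 + 0.116 + 0.030 + 0.064 + 0.015 = 0.366.
P(R ∈ {2, 3}) = 0.351 + 0.366 = 0.717; P(S=1, R ∈ {2, 3}) = 0.081 + 0.141 = 0.222.
P(S=1 | R ∈ {2, 3}) = 0.222/0.717 = 0.310.

0.310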